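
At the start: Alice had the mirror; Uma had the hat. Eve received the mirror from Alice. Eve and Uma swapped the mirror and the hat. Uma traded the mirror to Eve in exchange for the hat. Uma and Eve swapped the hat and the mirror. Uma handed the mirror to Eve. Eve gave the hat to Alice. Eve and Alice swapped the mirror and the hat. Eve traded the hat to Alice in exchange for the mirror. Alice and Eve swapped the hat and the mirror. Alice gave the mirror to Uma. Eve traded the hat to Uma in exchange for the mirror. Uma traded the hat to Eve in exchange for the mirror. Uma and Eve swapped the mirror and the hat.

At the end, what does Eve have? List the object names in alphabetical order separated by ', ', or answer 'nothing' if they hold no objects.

Tracking all object holders:
Start: mirror:Alice, hat:Uma
Event 1 (give mirror: Alice -> Eve). State: mirror:Eve, hat:Uma
Event 2 (swap mirror<->hat: now mirror:Uma, hat:Eve). State: mirror:Uma, hat:Eve
Event 3 (swap mirror<->hat: now mirror:Eve, hat:Uma). State: mirror:Eve, hat:Uma
Event 4 (swap hat<->mirror: now hat:Eve, mirror:Uma). State: mirror:Uma, hat:Eve
Event 5 (give mirror: Uma -> Eve). State: mirror:Eve, hat:Eve
Event 6 (give hat: Eve -> Alice). State: mirror:Eve, hat:Alice
Event 7 (swap mirror<->hat: now mirror:Alice, hat:Eve). State: mirror:Alice, hat:Eve
Event 8 (swap hat<->mirror: now hat:Alice, mirror:Eve). State: mirror:Eve, hat:Alice
Event 9 (swap hat<->mirror: now hat:Eve, mirror:Alice). State: mirror:Alice, hat:Eve
Event 10 (give mirror: Alice -> Uma). State: mirror:Uma, hat:Eve
Event 11 (swap hat<->mirror: now hat:Uma, mirror:Eve). State: mirror:Eve, hat:Uma
Event 12 (swap hat<->mirror: now hat:Eve, mirror:Uma). State: mirror:Uma, hat:Eve
Event 13 (swap mirror<->hat: now mirror:Eve, hat:Uma). State: mirror:Eve, hat:Uma

Final state: mirror:Eve, hat:Uma
Eve holds: mirror.

Answer: mirror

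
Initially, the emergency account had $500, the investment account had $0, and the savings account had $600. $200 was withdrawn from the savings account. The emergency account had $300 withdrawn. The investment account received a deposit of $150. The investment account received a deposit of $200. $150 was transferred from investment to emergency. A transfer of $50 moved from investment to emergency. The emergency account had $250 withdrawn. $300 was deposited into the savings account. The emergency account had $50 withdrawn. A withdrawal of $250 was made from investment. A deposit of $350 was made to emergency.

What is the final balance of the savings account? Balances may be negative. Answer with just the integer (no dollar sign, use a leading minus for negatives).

Tracking account balances step by step:
Start: emergency=500, investment=0, savings=600
Event 1 (withdraw 200 from savings): savings: 600 - 200 = 400. Balances: emergency=500, investment=0, savings=400
Event 2 (withdraw 300 from emergency): emergency: 500 - 300 = 200. Balances: emergency=200, investment=0, savings=400
Event 3 (deposit 150 to investment): investment: 0 + 150 = 150. Balances: emergency=200, investment=150, savings=400
Event 4 (deposit 200 to investment): investment: 150 + 200 = 350. Balances: emergency=200, investment=350, savings=400
Event 5 (transfer 150 investment -> emergency): investment: 350 - 150 = 200, emergency: 200 + 150 = 350. Balances: emergency=350, investment=200, savings=400
Event 6 (transfer 50 investment -> emergency): investment: 200 - 50 = 150, emergency: 350 + 50 = 400. Balances: emergency=400, investment=150, savings=400
Event 7 (withdraw 250 from emergency): emergency: 400 - 250 = 150. Balances: emergency=150, investment=150, savings=400
Event 8 (deposit 300 to savings): savings: 400 + 300 = 700. Balances: emergency=150, investment=150, savings=700
Event 9 (withdraw 50 from emergency): emergency: 150 - 50 = 100. Balances: emergency=100, investment=150, savings=700
Event 10 (withdraw 250 from investment): investment: 150 - 250 = -100. Balances: emergency=100, investment=-100, savings=700
Event 11 (deposit 350 to emergency): emergency: 100 + 350 = 450. Balances: emergency=450, investment=-100, savings=700

Final balance of savings: 700

Answer: 700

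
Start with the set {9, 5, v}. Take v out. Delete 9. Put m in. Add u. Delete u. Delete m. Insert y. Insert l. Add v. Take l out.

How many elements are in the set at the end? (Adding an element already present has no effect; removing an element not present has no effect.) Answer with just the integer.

Answer: 3

Derivation:
Tracking the set through each operation:
Start: {5, 9, v}
Event 1 (remove v): removed. Set: {5, 9}
Event 2 (remove 9): removed. Set: {5}
Event 3 (add m): added. Set: {5, m}
Event 4 (add u): added. Set: {5, m, u}
Event 5 (remove u): removed. Set: {5, m}
Event 6 (remove m): removed. Set: {5}
Event 7 (add y): added. Set: {5, y}
Event 8 (add l): added. Set: {5, l, y}
Event 9 (add v): added. Set: {5, l, v, y}
Event 10 (remove l): removed. Set: {5, v, y}

Final set: {5, v, y} (size 3)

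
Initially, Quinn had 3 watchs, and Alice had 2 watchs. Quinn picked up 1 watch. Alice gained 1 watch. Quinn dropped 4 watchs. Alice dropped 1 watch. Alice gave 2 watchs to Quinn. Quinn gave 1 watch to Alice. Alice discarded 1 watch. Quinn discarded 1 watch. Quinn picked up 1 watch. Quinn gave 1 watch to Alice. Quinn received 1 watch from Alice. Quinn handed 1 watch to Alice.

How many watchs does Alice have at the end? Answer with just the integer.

Tracking counts step by step:
Start: Quinn=3, Alice=2
Event 1 (Quinn +1): Quinn: 3 -> 4. State: Quinn=4, Alice=2
Event 2 (Alice +1): Alice: 2 -> 3. State: Quinn=4, Alice=3
Event 3 (Quinn -4): Quinn: 4 -> 0. State: Quinn=0, Alice=3
Event 4 (Alice -1): Alice: 3 -> 2. State: Quinn=0, Alice=2
Event 5 (Alice -> Quinn, 2): Alice: 2 -> 0, Quinn: 0 -> 2. State: Quinn=2, Alice=0
Event 6 (Quinn -> Alice, 1): Quinn: 2 -> 1, Alice: 0 -> 1. State: Quinn=1, Alice=1
Event 7 (Alice -1): Alice: 1 -> 0. State: Quinn=1, Alice=0
Event 8 (Quinn -1): Quinn: 1 -> 0. State: Quinn=0, Alice=0
Event 9 (Quinn +1): Quinn: 0 -> 1. State: Quinn=1, Alice=0
Event 10 (Quinn -> Alice, 1): Quinn: 1 -> 0, Alice: 0 -> 1. State: Quinn=0, Alice=1
Event 11 (Alice -> Quinn, 1): Alice: 1 -> 0, Quinn: 0 -> 1. State: Quinn=1, Alice=0
Event 12 (Quinn -> Alice, 1): Quinn: 1 -> 0, Alice: 0 -> 1. State: Quinn=0, Alice=1

Alice's final count: 1

Answer: 1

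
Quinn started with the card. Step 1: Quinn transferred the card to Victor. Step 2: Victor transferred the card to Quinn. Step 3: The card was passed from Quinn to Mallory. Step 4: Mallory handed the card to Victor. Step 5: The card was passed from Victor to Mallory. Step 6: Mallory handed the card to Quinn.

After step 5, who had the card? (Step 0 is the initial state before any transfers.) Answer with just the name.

Answer: Mallory

Derivation:
Tracking the card holder through step 5:
After step 0 (start): Quinn
After step 1: Victor
After step 2: Quinn
After step 3: Mallory
After step 4: Victor
After step 5: Mallory

At step 5, the holder is Mallory.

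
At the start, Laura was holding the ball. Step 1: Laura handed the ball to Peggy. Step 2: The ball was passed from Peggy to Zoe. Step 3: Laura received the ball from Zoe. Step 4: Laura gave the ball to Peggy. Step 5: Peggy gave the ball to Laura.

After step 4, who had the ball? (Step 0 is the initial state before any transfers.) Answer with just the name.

Answer: Peggy

Derivation:
Tracking the ball holder through step 4:
After step 0 (start): Laura
After step 1: Peggy
After step 2: Zoe
After step 3: Laura
After step 4: Peggy

At step 4, the holder is Peggy.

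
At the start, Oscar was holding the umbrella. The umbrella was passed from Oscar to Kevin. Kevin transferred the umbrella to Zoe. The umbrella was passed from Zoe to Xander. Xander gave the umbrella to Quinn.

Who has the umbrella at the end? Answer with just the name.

Answer: Quinn

Derivation:
Tracking the umbrella through each event:
Start: Oscar has the umbrella.
After event 1: Kevin has the umbrella.
After event 2: Zoe has the umbrella.
After event 3: Xander has the umbrella.
After event 4: Quinn has the umbrella.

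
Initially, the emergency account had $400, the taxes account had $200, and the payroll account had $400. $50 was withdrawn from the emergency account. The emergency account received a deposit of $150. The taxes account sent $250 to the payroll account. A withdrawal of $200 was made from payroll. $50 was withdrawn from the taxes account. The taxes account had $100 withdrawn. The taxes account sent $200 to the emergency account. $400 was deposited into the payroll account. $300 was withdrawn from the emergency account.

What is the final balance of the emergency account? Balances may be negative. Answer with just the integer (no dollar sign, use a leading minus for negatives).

Answer: 400

Derivation:
Tracking account balances step by step:
Start: emergency=400, taxes=200, payroll=400
Event 1 (withdraw 50 from emergency): emergency: 400 - 50 = 350. Balances: emergency=350, taxes=200, payroll=400
Event 2 (deposit 150 to emergency): emergency: 350 + 150 = 500. Balances: emergency=500, taxes=200, payroll=400
Event 3 (transfer 250 taxes -> payroll): taxes: 200 - 250 = -50, payroll: 400 + 250 = 650. Balances: emergency=500, taxes=-50, payroll=650
Event 4 (withdraw 200 from payroll): payroll: 650 - 200 = 450. Balances: emergency=500, taxes=-50, payroll=450
Event 5 (withdraw 50 from taxes): taxes: -50 - 50 = -100. Balances: emergency=500, taxes=-100, payroll=450
Event 6 (withdraw 100 from taxes): taxes: -100 - 100 = -200. Balances: emergency=500, taxes=-200, payroll=450
Event 7 (transfer 200 taxes -> emergency): taxes: -200 - 200 = -400, emergency: 500 + 200 = 700. Balances: emergency=700, taxes=-400, payroll=450
Event 8 (deposit 400 to payroll): payroll: 450 + 400 = 850. Balances: emergency=700, taxes=-400, payroll=850
Event 9 (withdraw 300 from emergency): emergency: 700 - 300 = 400. Balances: emergency=400, taxes=-400, payroll=850

Final balance of emergency: 400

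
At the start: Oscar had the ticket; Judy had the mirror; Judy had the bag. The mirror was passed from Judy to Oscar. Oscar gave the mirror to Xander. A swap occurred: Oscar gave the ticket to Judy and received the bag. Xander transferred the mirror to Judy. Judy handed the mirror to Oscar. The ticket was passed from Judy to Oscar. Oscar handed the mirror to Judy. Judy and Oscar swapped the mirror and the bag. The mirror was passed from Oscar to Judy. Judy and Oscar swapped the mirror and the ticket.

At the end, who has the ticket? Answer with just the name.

Answer: Judy

Derivation:
Tracking all object holders:
Start: ticket:Oscar, mirror:Judy, bag:Judy
Event 1 (give mirror: Judy -> Oscar). State: ticket:Oscar, mirror:Oscar, bag:Judy
Event 2 (give mirror: Oscar -> Xander). State: ticket:Oscar, mirror:Xander, bag:Judy
Event 3 (swap ticket<->bag: now ticket:Judy, bag:Oscar). State: ticket:Judy, mirror:Xander, bag:Oscar
Event 4 (give mirror: Xander -> Judy). State: ticket:Judy, mirror:Judy, bag:Oscar
Event 5 (give mirror: Judy -> Oscar). State: ticket:Judy, mirror:Oscar, bag:Oscar
Event 6 (give ticket: Judy -> Oscar). State: ticket:Oscar, mirror:Oscar, bag:Oscar
Event 7 (give mirror: Oscar -> Judy). State: ticket:Oscar, mirror:Judy, bag:Oscar
Event 8 (swap mirror<->bag: now mirror:Oscar, bag:Judy). State: ticket:Oscar, mirror:Oscar, bag:Judy
Event 9 (give mirror: Oscar -> Judy). State: ticket:Oscar, mirror:Judy, bag:Judy
Event 10 (swap mirror<->ticket: now mirror:Oscar, ticket:Judy). State: ticket:Judy, mirror:Oscar, bag:Judy

Final state: ticket:Judy, mirror:Oscar, bag:Judy
The ticket is held by Judy.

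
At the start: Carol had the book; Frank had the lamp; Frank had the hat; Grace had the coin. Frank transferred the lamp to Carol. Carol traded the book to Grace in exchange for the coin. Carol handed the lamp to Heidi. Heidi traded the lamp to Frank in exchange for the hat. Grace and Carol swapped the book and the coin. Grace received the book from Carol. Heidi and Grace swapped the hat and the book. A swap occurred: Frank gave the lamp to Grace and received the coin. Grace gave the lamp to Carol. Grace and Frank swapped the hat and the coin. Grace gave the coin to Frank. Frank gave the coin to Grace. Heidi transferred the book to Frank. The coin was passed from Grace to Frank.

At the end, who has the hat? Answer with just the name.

Tracking all object holders:
Start: book:Carol, lamp:Frank, hat:Frank, coin:Grace
Event 1 (give lamp: Frank -> Carol). State: book:Carol, lamp:Carol, hat:Frank, coin:Grace
Event 2 (swap book<->coin: now book:Grace, coin:Carol). State: book:Grace, lamp:Carol, hat:Frank, coin:Carol
Event 3 (give lamp: Carol -> Heidi). State: book:Grace, lamp:Heidi, hat:Frank, coin:Carol
Event 4 (swap lamp<->hat: now lamp:Frank, hat:Heidi). State: book:Grace, lamp:Frank, hat:Heidi, coin:Carol
Event 5 (swap book<->coin: now book:Carol, coin:Grace). State: book:Carol, lamp:Frank, hat:Heidi, coin:Grace
Event 6 (give book: Carol -> Grace). State: book:Grace, lamp:Frank, hat:Heidi, coin:Grace
Event 7 (swap hat<->book: now hat:Grace, book:Heidi). State: book:Heidi, lamp:Frank, hat:Grace, coin:Grace
Event 8 (swap lamp<->coin: now lamp:Grace, coin:Frank). State: book:Heidi, lamp:Grace, hat:Grace, coin:Frank
Event 9 (give lamp: Grace -> Carol). State: book:Heidi, lamp:Carol, hat:Grace, coin:Frank
Event 10 (swap hat<->coin: now hat:Frank, coin:Grace). State: book:Heidi, lamp:Carol, hat:Frank, coin:Grace
Event 11 (give coin: Grace -> Frank). State: book:Heidi, lamp:Carol, hat:Frank, coin:Frank
Event 12 (give coin: Frank -> Grace). State: book:Heidi, lamp:Carol, hat:Frank, coin:Grace
Event 13 (give book: Heidi -> Frank). State: book:Frank, lamp:Carol, hat:Frank, coin:Grace
Event 14 (give coin: Grace -> Frank). State: book:Frank, lamp:Carol, hat:Frank, coin:Frank

Final state: book:Frank, lamp:Carol, hat:Frank, coin:Frank
The hat is held by Frank.

Answer: Frank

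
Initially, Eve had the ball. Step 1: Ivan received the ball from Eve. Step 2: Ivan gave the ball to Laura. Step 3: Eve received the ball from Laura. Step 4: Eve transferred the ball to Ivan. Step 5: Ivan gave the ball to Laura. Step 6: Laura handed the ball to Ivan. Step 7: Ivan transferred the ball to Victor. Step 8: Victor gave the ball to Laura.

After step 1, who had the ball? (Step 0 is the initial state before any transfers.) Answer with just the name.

Answer: Ivan

Derivation:
Tracking the ball holder through step 1:
After step 0 (start): Eve
After step 1: Ivan

At step 1, the holder is Ivan.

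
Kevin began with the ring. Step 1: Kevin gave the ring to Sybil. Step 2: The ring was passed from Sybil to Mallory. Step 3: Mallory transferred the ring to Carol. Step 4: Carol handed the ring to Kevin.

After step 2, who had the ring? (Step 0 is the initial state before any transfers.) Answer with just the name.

Answer: Mallory

Derivation:
Tracking the ring holder through step 2:
After step 0 (start): Kevin
After step 1: Sybil
After step 2: Mallory

At step 2, the holder is Mallory.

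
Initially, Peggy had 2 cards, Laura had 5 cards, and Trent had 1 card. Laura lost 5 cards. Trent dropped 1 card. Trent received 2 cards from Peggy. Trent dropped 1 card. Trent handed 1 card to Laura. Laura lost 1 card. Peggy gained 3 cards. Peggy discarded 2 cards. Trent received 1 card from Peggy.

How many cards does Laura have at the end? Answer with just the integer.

Tracking counts step by step:
Start: Peggy=2, Laura=5, Trent=1
Event 1 (Laura -5): Laura: 5 -> 0. State: Peggy=2, Laura=0, Trent=1
Event 2 (Trent -1): Trent: 1 -> 0. State: Peggy=2, Laura=0, Trent=0
Event 3 (Peggy -> Trent, 2): Peggy: 2 -> 0, Trent: 0 -> 2. State: Peggy=0, Laura=0, Trent=2
Event 4 (Trent -1): Trent: 2 -> 1. State: Peggy=0, Laura=0, Trent=1
Event 5 (Trent -> Laura, 1): Trent: 1 -> 0, Laura: 0 -> 1. State: Peggy=0, Laura=1, Trent=0
Event 6 (Laura -1): Laura: 1 -> 0. State: Peggy=0, Laura=0, Trent=0
Event 7 (Peggy +3): Peggy: 0 -> 3. State: Peggy=3, Laura=0, Trent=0
Event 8 (Peggy -2): Peggy: 3 -> 1. State: Peggy=1, Laura=0, Trent=0
Event 9 (Peggy -> Trent, 1): Peggy: 1 -> 0, Trent: 0 -> 1. State: Peggy=0, Laura=0, Trent=1

Laura's final count: 0

Answer: 0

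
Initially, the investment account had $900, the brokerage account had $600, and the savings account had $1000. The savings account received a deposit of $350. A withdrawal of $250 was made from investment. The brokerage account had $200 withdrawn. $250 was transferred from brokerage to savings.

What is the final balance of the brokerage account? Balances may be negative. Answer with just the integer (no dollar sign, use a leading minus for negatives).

Tracking account balances step by step:
Start: investment=900, brokerage=600, savings=1000
Event 1 (deposit 350 to savings): savings: 1000 + 350 = 1350. Balances: investment=900, brokerage=600, savings=1350
Event 2 (withdraw 250 from investment): investment: 900 - 250 = 650. Balances: investment=650, brokerage=600, savings=1350
Event 3 (withdraw 200 from brokerage): brokerage: 600 - 200 = 400. Balances: investment=650, brokerage=400, savings=1350
Event 4 (transfer 250 brokerage -> savings): brokerage: 400 - 250 = 150, savings: 1350 + 250 = 1600. Balances: investment=650, brokerage=150, savings=1600

Final balance of brokerage: 150

Answer: 150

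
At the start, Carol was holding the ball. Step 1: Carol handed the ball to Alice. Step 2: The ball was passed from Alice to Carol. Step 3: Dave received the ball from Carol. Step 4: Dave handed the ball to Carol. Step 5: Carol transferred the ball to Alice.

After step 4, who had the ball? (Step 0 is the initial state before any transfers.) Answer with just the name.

Answer: Carol

Derivation:
Tracking the ball holder through step 4:
After step 0 (start): Carol
After step 1: Alice
After step 2: Carol
After step 3: Dave
After step 4: Carol

At step 4, the holder is Carol.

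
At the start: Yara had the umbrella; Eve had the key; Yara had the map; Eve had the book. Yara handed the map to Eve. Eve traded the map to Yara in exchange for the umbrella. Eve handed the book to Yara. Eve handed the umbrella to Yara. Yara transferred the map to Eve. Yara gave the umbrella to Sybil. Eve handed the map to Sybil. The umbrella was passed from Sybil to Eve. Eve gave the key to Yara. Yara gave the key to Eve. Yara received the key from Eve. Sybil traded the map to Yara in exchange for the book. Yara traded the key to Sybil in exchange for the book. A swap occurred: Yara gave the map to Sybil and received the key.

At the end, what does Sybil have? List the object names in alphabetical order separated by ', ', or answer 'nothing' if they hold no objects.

Tracking all object holders:
Start: umbrella:Yara, key:Eve, map:Yara, book:Eve
Event 1 (give map: Yara -> Eve). State: umbrella:Yara, key:Eve, map:Eve, book:Eve
Event 2 (swap map<->umbrella: now map:Yara, umbrella:Eve). State: umbrella:Eve, key:Eve, map:Yara, book:Eve
Event 3 (give book: Eve -> Yara). State: umbrella:Eve, key:Eve, map:Yara, book:Yara
Event 4 (give umbrella: Eve -> Yara). State: umbrella:Yara, key:Eve, map:Yara, book:Yara
Event 5 (give map: Yara -> Eve). State: umbrella:Yara, key:Eve, map:Eve, book:Yara
Event 6 (give umbrella: Yara -> Sybil). State: umbrella:Sybil, key:Eve, map:Eve, book:Yara
Event 7 (give map: Eve -> Sybil). State: umbrella:Sybil, key:Eve, map:Sybil, book:Yara
Event 8 (give umbrella: Sybil -> Eve). State: umbrella:Eve, key:Eve, map:Sybil, book:Yara
Event 9 (give key: Eve -> Yara). State: umbrella:Eve, key:Yara, map:Sybil, book:Yara
Event 10 (give key: Yara -> Eve). State: umbrella:Eve, key:Eve, map:Sybil, book:Yara
Event 11 (give key: Eve -> Yara). State: umbrella:Eve, key:Yara, map:Sybil, book:Yara
Event 12 (swap map<->book: now map:Yara, book:Sybil). State: umbrella:Eve, key:Yara, map:Yara, book:Sybil
Event 13 (swap key<->book: now key:Sybil, book:Yara). State: umbrella:Eve, key:Sybil, map:Yara, book:Yara
Event 14 (swap map<->key: now map:Sybil, key:Yara). State: umbrella:Eve, key:Yara, map:Sybil, book:Yara

Final state: umbrella:Eve, key:Yara, map:Sybil, book:Yara
Sybil holds: map.

Answer: map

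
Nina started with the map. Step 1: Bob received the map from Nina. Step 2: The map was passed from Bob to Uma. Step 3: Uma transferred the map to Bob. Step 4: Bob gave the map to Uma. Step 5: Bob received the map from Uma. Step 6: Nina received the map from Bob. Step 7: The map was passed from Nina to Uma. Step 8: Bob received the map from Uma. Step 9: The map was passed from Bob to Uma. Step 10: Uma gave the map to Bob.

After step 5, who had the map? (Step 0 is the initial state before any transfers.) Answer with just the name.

Tracking the map holder through step 5:
After step 0 (start): Nina
After step 1: Bob
After step 2: Uma
After step 3: Bob
After step 4: Uma
After step 5: Bob

At step 5, the holder is Bob.

Answer: Bob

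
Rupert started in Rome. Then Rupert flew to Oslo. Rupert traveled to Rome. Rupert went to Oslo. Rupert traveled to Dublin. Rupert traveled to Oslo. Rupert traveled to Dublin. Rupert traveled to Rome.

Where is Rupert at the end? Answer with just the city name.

Answer: Rome

Derivation:
Tracking Rupert's location:
Start: Rupert is in Rome.
After move 1: Rome -> Oslo. Rupert is in Oslo.
After move 2: Oslo -> Rome. Rupert is in Rome.
After move 3: Rome -> Oslo. Rupert is in Oslo.
After move 4: Oslo -> Dublin. Rupert is in Dublin.
After move 5: Dublin -> Oslo. Rupert is in Oslo.
After move 6: Oslo -> Dublin. Rupert is in Dublin.
After move 7: Dublin -> Rome. Rupert is in Rome.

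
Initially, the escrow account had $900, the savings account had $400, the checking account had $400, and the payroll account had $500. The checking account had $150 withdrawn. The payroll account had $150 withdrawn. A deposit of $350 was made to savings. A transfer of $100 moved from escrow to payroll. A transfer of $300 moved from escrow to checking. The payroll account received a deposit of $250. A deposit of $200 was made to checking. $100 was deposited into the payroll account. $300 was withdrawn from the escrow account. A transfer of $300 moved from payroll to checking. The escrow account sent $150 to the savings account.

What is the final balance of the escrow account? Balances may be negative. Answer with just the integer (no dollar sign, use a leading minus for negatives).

Tracking account balances step by step:
Start: escrow=900, savings=400, checking=400, payroll=500
Event 1 (withdraw 150 from checking): checking: 400 - 150 = 250. Balances: escrow=900, savings=400, checking=250, payroll=500
Event 2 (withdraw 150 from payroll): payroll: 500 - 150 = 350. Balances: escrow=900, savings=400, checking=250, payroll=350
Event 3 (deposit 350 to savings): savings: 400 + 350 = 750. Balances: escrow=900, savings=750, checking=250, payroll=350
Event 4 (transfer 100 escrow -> payroll): escrow: 900 - 100 = 800, payroll: 350 + 100 = 450. Balances: escrow=800, savings=750, checking=250, payroll=450
Event 5 (transfer 300 escrow -> checking): escrow: 800 - 300 = 500, checking: 250 + 300 = 550. Balances: escrow=500, savings=750, checking=550, payroll=450
Event 6 (deposit 250 to payroll): payroll: 450 + 250 = 700. Balances: escrow=500, savings=750, checking=550, payroll=700
Event 7 (deposit 200 to checking): checking: 550 + 200 = 750. Balances: escrow=500, savings=750, checking=750, payroll=700
Event 8 (deposit 100 to payroll): payroll: 700 + 100 = 800. Balances: escrow=500, savings=750, checking=750, payroll=800
Event 9 (withdraw 300 from escrow): escrow: 500 - 300 = 200. Balances: escrow=200, savings=750, checking=750, payroll=800
Event 10 (transfer 300 payroll -> checking): payroll: 800 - 300 = 500, checking: 750 + 300 = 1050. Balances: escrow=200, savings=750, checking=1050, payroll=500
Event 11 (transfer 150 escrow -> savings): escrow: 200 - 150 = 50, savings: 750 + 150 = 900. Balances: escrow=50, savings=900, checking=1050, payroll=500

Final balance of escrow: 50

Answer: 50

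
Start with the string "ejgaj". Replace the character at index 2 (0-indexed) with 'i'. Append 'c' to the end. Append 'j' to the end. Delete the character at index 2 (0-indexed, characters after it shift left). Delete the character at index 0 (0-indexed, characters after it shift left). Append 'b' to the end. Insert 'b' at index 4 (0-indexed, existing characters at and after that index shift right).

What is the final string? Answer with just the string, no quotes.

Answer: jajcbjb

Derivation:
Applying each edit step by step:
Start: "ejgaj"
Op 1 (replace idx 2: 'g' -> 'i'): "ejgaj" -> "ejiaj"
Op 2 (append 'c'): "ejiaj" -> "ejiajc"
Op 3 (append 'j'): "ejiajc" -> "ejiajcj"
Op 4 (delete idx 2 = 'i'): "ejiajcj" -> "ejajcj"
Op 5 (delete idx 0 = 'e'): "ejajcj" -> "jajcj"
Op 6 (append 'b'): "jajcj" -> "jajcjb"
Op 7 (insert 'b' at idx 4): "jajcjb" -> "jajcbjb"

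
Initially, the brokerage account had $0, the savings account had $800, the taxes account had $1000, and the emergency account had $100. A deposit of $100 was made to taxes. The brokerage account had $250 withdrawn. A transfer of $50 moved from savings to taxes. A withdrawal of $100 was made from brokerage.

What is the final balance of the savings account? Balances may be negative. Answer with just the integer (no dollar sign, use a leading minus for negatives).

Answer: 750

Derivation:
Tracking account balances step by step:
Start: brokerage=0, savings=800, taxes=1000, emergency=100
Event 1 (deposit 100 to taxes): taxes: 1000 + 100 = 1100. Balances: brokerage=0, savings=800, taxes=1100, emergency=100
Event 2 (withdraw 250 from brokerage): brokerage: 0 - 250 = -250. Balances: brokerage=-250, savings=800, taxes=1100, emergency=100
Event 3 (transfer 50 savings -> taxes): savings: 800 - 50 = 750, taxes: 1100 + 50 = 1150. Balances: brokerage=-250, savings=750, taxes=1150, emergency=100
Event 4 (withdraw 100 from brokerage): brokerage: -250 - 100 = -350. Balances: brokerage=-350, savings=750, taxes=1150, emergency=100

Final balance of savings: 750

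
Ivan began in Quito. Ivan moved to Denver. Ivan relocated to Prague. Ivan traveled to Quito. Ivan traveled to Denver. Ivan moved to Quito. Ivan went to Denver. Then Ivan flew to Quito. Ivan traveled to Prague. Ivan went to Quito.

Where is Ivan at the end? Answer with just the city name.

Tracking Ivan's location:
Start: Ivan is in Quito.
After move 1: Quito -> Denver. Ivan is in Denver.
After move 2: Denver -> Prague. Ivan is in Prague.
After move 3: Prague -> Quito. Ivan is in Quito.
After move 4: Quito -> Denver. Ivan is in Denver.
After move 5: Denver -> Quito. Ivan is in Quito.
After move 6: Quito -> Denver. Ivan is in Denver.
After move 7: Denver -> Quito. Ivan is in Quito.
After move 8: Quito -> Prague. Ivan is in Prague.
After move 9: Prague -> Quito. Ivan is in Quito.

Answer: Quito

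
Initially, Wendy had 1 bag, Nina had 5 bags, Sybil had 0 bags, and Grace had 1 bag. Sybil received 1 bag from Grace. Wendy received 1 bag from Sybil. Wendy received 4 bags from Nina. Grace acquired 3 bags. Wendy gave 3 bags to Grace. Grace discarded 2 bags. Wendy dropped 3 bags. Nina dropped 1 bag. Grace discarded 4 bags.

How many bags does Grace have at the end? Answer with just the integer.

Answer: 0

Derivation:
Tracking counts step by step:
Start: Wendy=1, Nina=5, Sybil=0, Grace=1
Event 1 (Grace -> Sybil, 1): Grace: 1 -> 0, Sybil: 0 -> 1. State: Wendy=1, Nina=5, Sybil=1, Grace=0
Event 2 (Sybil -> Wendy, 1): Sybil: 1 -> 0, Wendy: 1 -> 2. State: Wendy=2, Nina=5, Sybil=0, Grace=0
Event 3 (Nina -> Wendy, 4): Nina: 5 -> 1, Wendy: 2 -> 6. State: Wendy=6, Nina=1, Sybil=0, Grace=0
Event 4 (Grace +3): Grace: 0 -> 3. State: Wendy=6, Nina=1, Sybil=0, Grace=3
Event 5 (Wendy -> Grace, 3): Wendy: 6 -> 3, Grace: 3 -> 6. State: Wendy=3, Nina=1, Sybil=0, Grace=6
Event 6 (Grace -2): Grace: 6 -> 4. State: Wendy=3, Nina=1, Sybil=0, Grace=4
Event 7 (Wendy -3): Wendy: 3 -> 0. State: Wendy=0, Nina=1, Sybil=0, Grace=4
Event 8 (Nina -1): Nina: 1 -> 0. State: Wendy=0, Nina=0, Sybil=0, Grace=4
Event 9 (Grace -4): Grace: 4 -> 0. State: Wendy=0, Nina=0, Sybil=0, Grace=0

Grace's final count: 0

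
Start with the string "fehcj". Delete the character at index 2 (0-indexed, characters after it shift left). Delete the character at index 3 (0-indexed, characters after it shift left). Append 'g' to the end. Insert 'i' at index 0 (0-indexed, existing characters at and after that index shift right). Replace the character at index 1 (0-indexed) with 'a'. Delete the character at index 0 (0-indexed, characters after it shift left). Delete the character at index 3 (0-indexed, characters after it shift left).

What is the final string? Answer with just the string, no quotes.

Applying each edit step by step:
Start: "fehcj"
Op 1 (delete idx 2 = 'h'): "fehcj" -> "fecj"
Op 2 (delete idx 3 = 'j'): "fecj" -> "fec"
Op 3 (append 'g'): "fec" -> "fecg"
Op 4 (insert 'i' at idx 0): "fecg" -> "ifecg"
Op 5 (replace idx 1: 'f' -> 'a'): "ifecg" -> "iaecg"
Op 6 (delete idx 0 = 'i'): "iaecg" -> "aecg"
Op 7 (delete idx 3 = 'g'): "aecg" -> "aec"

Answer: aec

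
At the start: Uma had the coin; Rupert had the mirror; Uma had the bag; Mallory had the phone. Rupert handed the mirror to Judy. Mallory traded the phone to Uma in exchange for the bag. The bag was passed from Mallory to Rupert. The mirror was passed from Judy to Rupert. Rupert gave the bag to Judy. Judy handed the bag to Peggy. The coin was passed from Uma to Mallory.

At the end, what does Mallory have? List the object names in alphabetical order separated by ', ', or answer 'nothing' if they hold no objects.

Tracking all object holders:
Start: coin:Uma, mirror:Rupert, bag:Uma, phone:Mallory
Event 1 (give mirror: Rupert -> Judy). State: coin:Uma, mirror:Judy, bag:Uma, phone:Mallory
Event 2 (swap phone<->bag: now phone:Uma, bag:Mallory). State: coin:Uma, mirror:Judy, bag:Mallory, phone:Uma
Event 3 (give bag: Mallory -> Rupert). State: coin:Uma, mirror:Judy, bag:Rupert, phone:Uma
Event 4 (give mirror: Judy -> Rupert). State: coin:Uma, mirror:Rupert, bag:Rupert, phone:Uma
Event 5 (give bag: Rupert -> Judy). State: coin:Uma, mirror:Rupert, bag:Judy, phone:Uma
Event 6 (give bag: Judy -> Peggy). State: coin:Uma, mirror:Rupert, bag:Peggy, phone:Uma
Event 7 (give coin: Uma -> Mallory). State: coin:Mallory, mirror:Rupert, bag:Peggy, phone:Uma

Final state: coin:Mallory, mirror:Rupert, bag:Peggy, phone:Uma
Mallory holds: coin.

Answer: coin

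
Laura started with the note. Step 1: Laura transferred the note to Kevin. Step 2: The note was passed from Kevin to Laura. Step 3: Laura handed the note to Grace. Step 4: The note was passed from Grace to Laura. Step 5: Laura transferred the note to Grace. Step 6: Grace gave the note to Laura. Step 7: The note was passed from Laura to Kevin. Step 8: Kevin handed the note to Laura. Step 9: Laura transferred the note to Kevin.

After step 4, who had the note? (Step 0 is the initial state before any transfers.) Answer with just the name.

Tracking the note holder through step 4:
After step 0 (start): Laura
After step 1: Kevin
After step 2: Laura
After step 3: Grace
After step 4: Laura

At step 4, the holder is Laura.

Answer: Laura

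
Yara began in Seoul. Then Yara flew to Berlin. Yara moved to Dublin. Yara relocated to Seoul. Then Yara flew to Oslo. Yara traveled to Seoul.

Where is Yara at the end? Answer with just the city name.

Answer: Seoul

Derivation:
Tracking Yara's location:
Start: Yara is in Seoul.
After move 1: Seoul -> Berlin. Yara is in Berlin.
After move 2: Berlin -> Dublin. Yara is in Dublin.
After move 3: Dublin -> Seoul. Yara is in Seoul.
After move 4: Seoul -> Oslo. Yara is in Oslo.
After move 5: Oslo -> Seoul. Yara is in Seoul.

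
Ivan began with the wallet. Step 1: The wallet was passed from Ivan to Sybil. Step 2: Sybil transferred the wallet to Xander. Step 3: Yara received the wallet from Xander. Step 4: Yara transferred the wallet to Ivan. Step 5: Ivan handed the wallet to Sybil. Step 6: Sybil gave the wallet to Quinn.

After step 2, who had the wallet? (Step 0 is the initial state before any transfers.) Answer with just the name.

Tracking the wallet holder through step 2:
After step 0 (start): Ivan
After step 1: Sybil
After step 2: Xander

At step 2, the holder is Xander.

Answer: Xander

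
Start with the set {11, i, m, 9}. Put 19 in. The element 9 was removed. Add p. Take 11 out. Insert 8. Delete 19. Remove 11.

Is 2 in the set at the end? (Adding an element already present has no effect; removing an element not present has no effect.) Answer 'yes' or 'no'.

Tracking the set through each operation:
Start: {11, 9, i, m}
Event 1 (add 19): added. Set: {11, 19, 9, i, m}
Event 2 (remove 9): removed. Set: {11, 19, i, m}
Event 3 (add p): added. Set: {11, 19, i, m, p}
Event 4 (remove 11): removed. Set: {19, i, m, p}
Event 5 (add 8): added. Set: {19, 8, i, m, p}
Event 6 (remove 19): removed. Set: {8, i, m, p}
Event 7 (remove 11): not present, no change. Set: {8, i, m, p}

Final set: {8, i, m, p} (size 4)
2 is NOT in the final set.

Answer: no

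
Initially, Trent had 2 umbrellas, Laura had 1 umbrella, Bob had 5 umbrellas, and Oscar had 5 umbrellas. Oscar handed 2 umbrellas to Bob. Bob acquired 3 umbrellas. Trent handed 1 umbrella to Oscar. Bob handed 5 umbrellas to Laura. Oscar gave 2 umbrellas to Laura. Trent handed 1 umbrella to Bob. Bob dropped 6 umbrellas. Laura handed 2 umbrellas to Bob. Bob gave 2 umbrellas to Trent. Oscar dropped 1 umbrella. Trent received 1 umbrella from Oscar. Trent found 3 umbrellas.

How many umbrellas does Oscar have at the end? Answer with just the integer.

Answer: 0

Derivation:
Tracking counts step by step:
Start: Trent=2, Laura=1, Bob=5, Oscar=5
Event 1 (Oscar -> Bob, 2): Oscar: 5 -> 3, Bob: 5 -> 7. State: Trent=2, Laura=1, Bob=7, Oscar=3
Event 2 (Bob +3): Bob: 7 -> 10. State: Trent=2, Laura=1, Bob=10, Oscar=3
Event 3 (Trent -> Oscar, 1): Trent: 2 -> 1, Oscar: 3 -> 4. State: Trent=1, Laura=1, Bob=10, Oscar=4
Event 4 (Bob -> Laura, 5): Bob: 10 -> 5, Laura: 1 -> 6. State: Trent=1, Laura=6, Bob=5, Oscar=4
Event 5 (Oscar -> Laura, 2): Oscar: 4 -> 2, Laura: 6 -> 8. State: Trent=1, Laura=8, Bob=5, Oscar=2
Event 6 (Trent -> Bob, 1): Trent: 1 -> 0, Bob: 5 -> 6. State: Trent=0, Laura=8, Bob=6, Oscar=2
Event 7 (Bob -6): Bob: 6 -> 0. State: Trent=0, Laura=8, Bob=0, Oscar=2
Event 8 (Laura -> Bob, 2): Laura: 8 -> 6, Bob: 0 -> 2. State: Trent=0, Laura=6, Bob=2, Oscar=2
Event 9 (Bob -> Trent, 2): Bob: 2 -> 0, Trent: 0 -> 2. State: Trent=2, Laura=6, Bob=0, Oscar=2
Event 10 (Oscar -1): Oscar: 2 -> 1. State: Trent=2, Laura=6, Bob=0, Oscar=1
Event 11 (Oscar -> Trent, 1): Oscar: 1 -> 0, Trent: 2 -> 3. State: Trent=3, Laura=6, Bob=0, Oscar=0
Event 12 (Trent +3): Trent: 3 -> 6. State: Trent=6, Laura=6, Bob=0, Oscar=0

Oscar's final count: 0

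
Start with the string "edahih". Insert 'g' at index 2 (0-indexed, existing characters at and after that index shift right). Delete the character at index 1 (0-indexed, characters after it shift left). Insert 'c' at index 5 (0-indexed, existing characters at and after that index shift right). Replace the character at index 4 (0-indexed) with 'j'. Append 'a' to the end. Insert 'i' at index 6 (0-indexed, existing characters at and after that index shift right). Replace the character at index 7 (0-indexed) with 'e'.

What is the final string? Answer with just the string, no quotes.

Answer: egahjciea

Derivation:
Applying each edit step by step:
Start: "edahih"
Op 1 (insert 'g' at idx 2): "edahih" -> "edgahih"
Op 2 (delete idx 1 = 'd'): "edgahih" -> "egahih"
Op 3 (insert 'c' at idx 5): "egahih" -> "egahich"
Op 4 (replace idx 4: 'i' -> 'j'): "egahich" -> "egahjch"
Op 5 (append 'a'): "egahjch" -> "egahjcha"
Op 6 (insert 'i' at idx 6): "egahjcha" -> "egahjciha"
Op 7 (replace idx 7: 'h' -> 'e'): "egahjciha" -> "egahjciea"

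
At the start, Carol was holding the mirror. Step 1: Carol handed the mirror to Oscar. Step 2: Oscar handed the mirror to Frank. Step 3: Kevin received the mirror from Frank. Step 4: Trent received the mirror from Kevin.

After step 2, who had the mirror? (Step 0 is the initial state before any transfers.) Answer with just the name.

Tracking the mirror holder through step 2:
After step 0 (start): Carol
After step 1: Oscar
After step 2: Frank

At step 2, the holder is Frank.

Answer: Frank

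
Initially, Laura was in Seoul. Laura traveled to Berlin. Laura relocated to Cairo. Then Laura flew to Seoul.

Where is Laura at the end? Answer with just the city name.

Answer: Seoul

Derivation:
Tracking Laura's location:
Start: Laura is in Seoul.
After move 1: Seoul -> Berlin. Laura is in Berlin.
After move 2: Berlin -> Cairo. Laura is in Cairo.
After move 3: Cairo -> Seoul. Laura is in Seoul.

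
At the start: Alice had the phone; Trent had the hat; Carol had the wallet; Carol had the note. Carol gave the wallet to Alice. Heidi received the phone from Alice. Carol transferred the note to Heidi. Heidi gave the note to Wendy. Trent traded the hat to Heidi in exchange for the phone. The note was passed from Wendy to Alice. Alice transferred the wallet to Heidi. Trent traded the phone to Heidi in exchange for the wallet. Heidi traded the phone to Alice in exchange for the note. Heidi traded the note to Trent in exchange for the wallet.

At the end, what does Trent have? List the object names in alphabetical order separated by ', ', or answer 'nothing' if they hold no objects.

Answer: note

Derivation:
Tracking all object holders:
Start: phone:Alice, hat:Trent, wallet:Carol, note:Carol
Event 1 (give wallet: Carol -> Alice). State: phone:Alice, hat:Trent, wallet:Alice, note:Carol
Event 2 (give phone: Alice -> Heidi). State: phone:Heidi, hat:Trent, wallet:Alice, note:Carol
Event 3 (give note: Carol -> Heidi). State: phone:Heidi, hat:Trent, wallet:Alice, note:Heidi
Event 4 (give note: Heidi -> Wendy). State: phone:Heidi, hat:Trent, wallet:Alice, note:Wendy
Event 5 (swap hat<->phone: now hat:Heidi, phone:Trent). State: phone:Trent, hat:Heidi, wallet:Alice, note:Wendy
Event 6 (give note: Wendy -> Alice). State: phone:Trent, hat:Heidi, wallet:Alice, note:Alice
Event 7 (give wallet: Alice -> Heidi). State: phone:Trent, hat:Heidi, wallet:Heidi, note:Alice
Event 8 (swap phone<->wallet: now phone:Heidi, wallet:Trent). State: phone:Heidi, hat:Heidi, wallet:Trent, note:Alice
Event 9 (swap phone<->note: now phone:Alice, note:Heidi). State: phone:Alice, hat:Heidi, wallet:Trent, note:Heidi
Event 10 (swap note<->wallet: now note:Trent, wallet:Heidi). State: phone:Alice, hat:Heidi, wallet:Heidi, note:Trent

Final state: phone:Alice, hat:Heidi, wallet:Heidi, note:Trent
Trent holds: note.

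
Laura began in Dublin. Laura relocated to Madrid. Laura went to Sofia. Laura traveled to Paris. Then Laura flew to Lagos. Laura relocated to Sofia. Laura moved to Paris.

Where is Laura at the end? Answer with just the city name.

Tracking Laura's location:
Start: Laura is in Dublin.
After move 1: Dublin -> Madrid. Laura is in Madrid.
After move 2: Madrid -> Sofia. Laura is in Sofia.
After move 3: Sofia -> Paris. Laura is in Paris.
After move 4: Paris -> Lagos. Laura is in Lagos.
After move 5: Lagos -> Sofia. Laura is in Sofia.
After move 6: Sofia -> Paris. Laura is in Paris.

Answer: Paris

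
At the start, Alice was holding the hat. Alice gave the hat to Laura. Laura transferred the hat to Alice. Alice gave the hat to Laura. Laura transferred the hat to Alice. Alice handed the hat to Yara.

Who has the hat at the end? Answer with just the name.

Answer: Yara

Derivation:
Tracking the hat through each event:
Start: Alice has the hat.
After event 1: Laura has the hat.
After event 2: Alice has the hat.
After event 3: Laura has the hat.
After event 4: Alice has the hat.
After event 5: Yara has the hat.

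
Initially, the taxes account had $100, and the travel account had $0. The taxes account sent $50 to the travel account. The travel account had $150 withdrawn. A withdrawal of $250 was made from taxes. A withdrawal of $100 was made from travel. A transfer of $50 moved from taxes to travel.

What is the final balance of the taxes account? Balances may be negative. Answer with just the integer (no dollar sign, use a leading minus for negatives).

Tracking account balances step by step:
Start: taxes=100, travel=0
Event 1 (transfer 50 taxes -> travel): taxes: 100 - 50 = 50, travel: 0 + 50 = 50. Balances: taxes=50, travel=50
Event 2 (withdraw 150 from travel): travel: 50 - 150 = -100. Balances: taxes=50, travel=-100
Event 3 (withdraw 250 from taxes): taxes: 50 - 250 = -200. Balances: taxes=-200, travel=-100
Event 4 (withdraw 100 from travel): travel: -100 - 100 = -200. Balances: taxes=-200, travel=-200
Event 5 (transfer 50 taxes -> travel): taxes: -200 - 50 = -250, travel: -200 + 50 = -150. Balances: taxes=-250, travel=-150

Final balance of taxes: -250

Answer: -250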